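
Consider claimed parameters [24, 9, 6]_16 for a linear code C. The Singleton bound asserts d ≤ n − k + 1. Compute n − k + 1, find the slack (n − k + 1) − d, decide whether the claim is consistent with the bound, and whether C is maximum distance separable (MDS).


Singleton RHS = n − k + 1 = 16, slack = 10, bound satisfied, not MDS.

Singleton bound: d ≤ n − k + 1.
Here n = 24, k = 9, so n − k + 1 = 16.
Given d = 6, check d ≤ 16: YES.
Slack = (n − k + 1) − d = 10.
The code is NOT MDS (slack = 10 > 0).
Description: the claimed parameters are [24, 9, 6]_16; such a code would be non-MDS.


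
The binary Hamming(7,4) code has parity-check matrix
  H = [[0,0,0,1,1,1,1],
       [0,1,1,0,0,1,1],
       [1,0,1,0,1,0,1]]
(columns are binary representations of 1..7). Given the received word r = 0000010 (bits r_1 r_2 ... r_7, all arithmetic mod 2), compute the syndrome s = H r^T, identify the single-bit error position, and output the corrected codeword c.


s = (1, 1, 0)^T, error position = 6, corrected codeword c = 0000000

Compute s = H r^T mod 2 one row at a time:
  s_1 = 0 + 0 + 1 + 0 = 1 ≡ 1 (mod 2).
  s_2 = 0 + 0 + 1 + 0 = 1 ≡ 1 (mod 2).
  s_3 = 0 + 0 + 0 + 0 = 0 ≡ 0 (mod 2).
s = (1, 1, 0)^T — this equals column 6 of H (binary 110), so error is at position 6.
Correct: flip bit 6 of r = 0000010 to get c = 0000000.


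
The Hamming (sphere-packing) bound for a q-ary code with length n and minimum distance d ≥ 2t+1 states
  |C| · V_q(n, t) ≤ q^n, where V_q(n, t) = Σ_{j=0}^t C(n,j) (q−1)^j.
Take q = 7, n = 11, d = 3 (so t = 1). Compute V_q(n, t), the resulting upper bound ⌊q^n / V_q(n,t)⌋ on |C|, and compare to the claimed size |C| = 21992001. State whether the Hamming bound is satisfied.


V_q(n, t) = 67, q^n = 1977326743, Hamming bound = 29512339, |C| = 21992001 ≤ bound (satisfied).

Step 1: Compute V_q(n, t) = Σ_{j=0}^1 C(n, j) (q−1)^j.
  j = 0: C(11,0)·(6)^0 = 1·1 = 1.
  j = 1: C(11,1)·(6)^1 = 11·6 = 66.
  V_q(n, t) = 1 + 66 = 67.
Step 2: q^n = 7^11 = 1977326743.
Step 3: Hamming bound ⌊q^n / V_q(n,t)⌋ = ⌊1977326743/67⌋ = 29512339.
Step 4: Compare |C| = 21992001 to 29512339: satisfied.
The claimed |C| lies below the Hamming bound.


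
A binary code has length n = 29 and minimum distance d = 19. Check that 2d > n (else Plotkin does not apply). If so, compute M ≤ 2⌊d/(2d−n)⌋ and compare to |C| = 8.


Plotkin bound M ≤ 4; given |C| = 8 > bound (violated).

Check applicability: 2d = 38, n = 29.
2d − n = 9 > 0, so Plotkin applies.
Compute d/(2d−n) = 19/9 ≈ 2.1111.
⌊d/(2d−n)⌋ = 2.
Plotkin bound: M ≤ 2·2 = 4.
Given |C| = 8, check: VIOLATED.
This |C| is above the Plotkin bound, so no binary code with n = 29, d = 19 and 8 codewords exists.


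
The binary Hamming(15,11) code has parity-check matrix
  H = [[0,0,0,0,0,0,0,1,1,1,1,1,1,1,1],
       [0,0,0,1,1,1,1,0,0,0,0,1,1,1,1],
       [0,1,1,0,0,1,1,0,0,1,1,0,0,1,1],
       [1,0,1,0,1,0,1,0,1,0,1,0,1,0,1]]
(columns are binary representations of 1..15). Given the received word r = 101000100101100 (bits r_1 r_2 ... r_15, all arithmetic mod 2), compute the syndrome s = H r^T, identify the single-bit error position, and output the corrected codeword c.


s = (1, 1, 1, 0)^T, error position = 14, corrected codeword c = 101000100101110

Compute s = H r^T mod 2 one row at a time:
  s_1 = 0 + 0 + 1 + 0 + 1 + 1 + 0 + 0 = 3 ≡ 1 (mod 2).
  s_2 = 0 + 0 + 0 + 1 + 1 + 1 + 0 + 0 = 3 ≡ 1 (mod 2).
  s_3 = 0 + 1 + 0 + 1 + 1 + 0 + 0 + 0 = 3 ≡ 1 (mod 2).
  s_4 = 1 + 1 + 0 + 1 + 0 + 0 + 1 + 0 = 4 ≡ 0 (mod 2).
s = (1, 1, 1, 0)^T — this equals column 14 of H (binary 1110), so error is at position 14.
Correct: flip bit 14 of r = 101000100101100 to get c = 101000100101110.


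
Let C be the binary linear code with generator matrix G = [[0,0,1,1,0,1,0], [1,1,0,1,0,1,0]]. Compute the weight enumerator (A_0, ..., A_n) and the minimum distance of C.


Weight distribution: A_0 = 1, A_3 = 2, A_4 = 1. Minimum distance d = 3.

Enumerate all 2^2 = 4 messages m ∈ F_2^2.
For each, compute codeword c = mG in F_2^7, then tally its weight.
  m = 00 → c = 0000000, weight = 0.
  m = 10 → c = 0011010, weight = 3.
  m = 01 → c = 1101010, weight = 4.
  m = 11 → c = 1110000, weight = 3.
Tally weights:
  weight 0: 1 codewords.
  weight 3: 2 codewords.
  weight 4: 1 codewords.
Minimum distance d = smallest w > 0 with A_w > 0 = 3.
Sanity: Σ A_w = 4 = 2^2 = 4 ✓.


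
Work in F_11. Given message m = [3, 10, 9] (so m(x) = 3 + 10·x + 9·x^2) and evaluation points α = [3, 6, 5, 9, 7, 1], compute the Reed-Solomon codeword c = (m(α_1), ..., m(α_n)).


c = [4, 2, 3, 8, 8, 0]

Message polynomial: m(x) = 3 + 10·x + 9·x^2 (mod 11).
For each evaluation point α_i, compute m(α_i) mod 11:
  α_1 = 3: Horner steps 9 → 4 → 4, so m(3) = 4.
  α_2 = 6: Horner steps 9 → 9 → 2, so m(6) = 2.
  α_3 = 5: Horner steps 9 → 0 → 3, so m(5) = 3.
  α_4 = 9: Horner steps 9 → 3 → 8, so m(9) = 8.
  α_5 = 7: Horner steps 9 → 7 → 8, so m(7) = 8.
  α_6 = 1: Horner steps 9 → 8 → 0, so m(1) = 0.
Codeword c = [4, 2, 3, 8, 8, 0] ∈ F_11^6.


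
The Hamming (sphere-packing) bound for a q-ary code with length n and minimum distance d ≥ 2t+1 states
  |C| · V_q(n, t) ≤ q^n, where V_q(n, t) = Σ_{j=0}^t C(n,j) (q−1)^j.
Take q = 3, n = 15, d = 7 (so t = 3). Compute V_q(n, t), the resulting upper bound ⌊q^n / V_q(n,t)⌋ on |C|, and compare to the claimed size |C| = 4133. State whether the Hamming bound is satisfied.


V_q(n, t) = 4091, q^n = 14348907, Hamming bound = 3507, |C| = 4133 > bound (violated).

Step 1: Compute V_q(n, t) = Σ_{j=0}^3 C(n, j) (q−1)^j.
  j = 0: C(15,0)·(2)^0 = 1·1 = 1.
  j = 1: C(15,1)·(2)^1 = 15·2 = 30.
  j = 2: C(15,2)·(2)^2 = 105·4 = 420.
  j = 3: C(15,3)·(2)^3 = 455·8 = 3640.
  V_q(n, t) = 1 + 30 + 420 + 3640 = 4091.
Step 2: q^n = 3^15 = 14348907.
Step 3: Hamming bound ⌊q^n / V_q(n,t)⌋ = ⌊14348907/4091⌋ = 3507.
Step 4: Compare |C| = 4133 to 3507: violated.
The claimed |C| lies above the Hamming bound, so no 3-ary code of length 15 with d ≥ 7 can have 4133 codewords.


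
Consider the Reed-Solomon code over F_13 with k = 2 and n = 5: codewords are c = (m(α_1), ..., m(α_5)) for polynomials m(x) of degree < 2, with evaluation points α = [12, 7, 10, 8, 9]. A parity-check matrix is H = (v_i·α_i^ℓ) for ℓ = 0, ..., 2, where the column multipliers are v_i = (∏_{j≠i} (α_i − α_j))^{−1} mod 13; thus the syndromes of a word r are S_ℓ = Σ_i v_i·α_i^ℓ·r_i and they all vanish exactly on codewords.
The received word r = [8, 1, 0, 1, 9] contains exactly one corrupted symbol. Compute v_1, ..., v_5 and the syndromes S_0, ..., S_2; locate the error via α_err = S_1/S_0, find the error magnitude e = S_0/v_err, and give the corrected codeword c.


S = (7, 4, 6), error at position 4, error magnitude e = 9, c = [8, 1, 0, 5, 9].

Step 1: column multipliers v_i = (∏_{j≠i}(α_i − α_j))^{−1} mod 13.
  i = 1 (α = 12): (12−7)(12−10)(12−8)(12−9) = 5·2·4·3 = 120 ≡ 3, so v_1 = 3^{−1} = 9 (mod 13).
  i = 2 (α = 7): (7−12)(7−10)(7−8)(7−9) = (−5)·(−3)·(−1)·(−2) = 30 ≡ 4, so v_2 = 4^{−1} = 10 (mod 13).
  i = 3 (α = 10): (10−12)(10−7)(10−8)(10−9) = (−2)·3·2·1 = −12 ≡ 1, so v_3 = 1^{−1} = 1 (mod 13).
  i = 4 (α = 8): (8−12)(8−7)(8−10)(8−9) = (−4)·1·(−2)·(−1) = −8 ≡ 5, so v_4 = 5^{−1} = 8 (mod 13).
  i = 5 (α = 9): (9−12)(9−7)(9−10)(9−8) = (−3)·2·(−1)·1 = 6 ≡ 6, so v_5 = 6^{−1} = 11 (mod 13).
  v = [9, 10, 1, 8, 11].
Step 2: syndromes of r = [8, 1, 0, 1, 9] (all sums mod 13).
  S_0 = Σ v_i r_i = 9·8 + 10·1 + 1·0 + 8·1 + 11·9 = 189 ≡ 7.
  S_1 = Σ v_i α_i r_i = 9·12·8 + 10·7·1 + 1·10·0 + 8·8·1 + 11·9·9 = 1889 ≡ 4.
  α_i^2 mod 13 = [1, 10, 9, 12, 3].
  S_2 = Σ v_i α_i^2 r_i = 9·1·8 + 10·10·1 + 1·9·0 + 8·12·1 + 11·3·9 = 565 ≡ 6.
  S = (7, 4, 6) ≠ 0, so r is not a codeword (an error is present).
Step 3: locate the error. For a single error e at position i, S_ℓ = v_i·e·α_i^ℓ, so α_err = S_1/S_0.
  S_0^{−1} = 7^{−1} = 2 (mod 13), so α_err = 4·2 = 8 ≡ 8 = α_4. Error position i = 4.
  Consistency check: S_2/S_1 = 6·10 = 60 ≡ 8 = α_err ✓ (single-error assumption holds).
Step 4: error magnitude e = S_0/v_4 = S_0·∏_{j≠4}(α_4 − α_j) = 7·5 = 35 ≡ 9 (mod 13).
Step 5: correct position 4: c_4 = r_4 − e = 1 − 9 ≡ 5 (mod 13). Hence c = [8, 1, 0, 5, 9].
  Check: interpolating c through the α_i gives m(x) = 12 + 4·x (degree < 2) with m(α_i) = c_i for every i, so c is indeed a codeword.


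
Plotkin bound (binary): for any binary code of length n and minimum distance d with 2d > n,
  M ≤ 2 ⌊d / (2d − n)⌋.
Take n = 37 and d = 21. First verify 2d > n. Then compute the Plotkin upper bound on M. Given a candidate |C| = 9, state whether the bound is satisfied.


Plotkin bound M ≤ 8; given |C| = 9 > bound (violated).

Check applicability: 2d = 42, n = 37.
2d − n = 5 > 0, so Plotkin applies.
Compute d/(2d−n) = 21/5 ≈ 4.2000.
⌊d/(2d−n)⌋ = 4.
Plotkin bound: M ≤ 2·4 = 8.
Given |C| = 9, check: VIOLATED.
This |C| is above the Plotkin bound, so no binary code with n = 37, d = 21 and 9 codewords exists.


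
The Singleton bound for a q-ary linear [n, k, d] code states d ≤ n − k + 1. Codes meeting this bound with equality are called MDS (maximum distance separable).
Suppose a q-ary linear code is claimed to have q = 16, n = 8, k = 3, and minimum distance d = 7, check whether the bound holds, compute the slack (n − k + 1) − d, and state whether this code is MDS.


Singleton RHS = n − k + 1 = 6, slack = -1, bound violated (no such code; not MDS).

Singleton bound: d ≤ n − k + 1.
Here n = 8, k = 3, so n − k + 1 = 6.
Given d = 7, check d ≤ 6: NO.
Slack = (n − k + 1) − d = -1.
The slack is negative: d = 7 exceeds n − k + 1 = 6 by 1, so the Singleton bound is violated and no linear [8, 3, 7]_16 code can exist. In particular it is not MDS (MDS requires d = n − k + 1 exactly).
Description: the claimed parameters are [8, 3, 7]_16; such a code would be impossible (violates the Singleton bound).


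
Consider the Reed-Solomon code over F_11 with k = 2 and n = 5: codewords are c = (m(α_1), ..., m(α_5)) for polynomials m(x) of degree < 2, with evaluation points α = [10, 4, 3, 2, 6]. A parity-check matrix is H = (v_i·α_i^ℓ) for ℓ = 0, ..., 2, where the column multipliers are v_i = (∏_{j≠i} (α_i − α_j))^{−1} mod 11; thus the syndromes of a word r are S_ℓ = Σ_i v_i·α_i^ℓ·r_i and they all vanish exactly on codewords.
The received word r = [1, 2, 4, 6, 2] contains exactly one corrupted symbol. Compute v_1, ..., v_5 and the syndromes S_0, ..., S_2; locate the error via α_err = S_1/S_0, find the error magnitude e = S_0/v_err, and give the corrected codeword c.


S = (5, 8, 4), error at position 5, error magnitude e = 4, c = [1, 2, 4, 6, 9].

Step 1: column multipliers v_i = (∏_{j≠i}(α_i − α_j))^{−1} mod 11.
  i = 1 (α = 10): (10−4)(10−3)(10−2)(10−6) = 6·7·8·4 = 1344 ≡ 2, so v_1 = 2^{−1} = 6 (mod 11).
  i = 2 (α = 4): (4−10)(4−3)(4−2)(4−6) = (−6)·1·2·(−2) = 24 ≡ 2, so v_2 = 2^{−1} = 6 (mod 11).
  i = 3 (α = 3): (3−10)(3−4)(3−2)(3−6) = (−7)·(−1)·1·(−3) = −21 ≡ 1, so v_3 = 1^{−1} = 1 (mod 11).
  i = 4 (α = 2): (2−10)(2−4)(2−3)(2−6) = (−8)·(−2)·(−1)·(−4) = 64 ≡ 9, so v_4 = 9^{−1} = 5 (mod 11).
  i = 5 (α = 6): (6−10)(6−4)(6−3)(6−2) = (−4)·2·3·4 = −96 ≡ 3, so v_5 = 3^{−1} = 4 (mod 11).
  v = [6, 6, 1, 5, 4].
Step 2: syndromes of r = [1, 2, 4, 6, 2] (all sums mod 11).
  S_0 = Σ v_i r_i = 6·1 + 6·2 + 1·4 + 5·6 + 4·2 = 60 ≡ 5.
  S_1 = Σ v_i α_i r_i = 6·10·1 + 6·4·2 + 1·3·4 + 5·2·6 + 4·6·2 = 228 ≡ 8.
  α_i^2 mod 11 = [1, 5, 9, 4, 3].
  S_2 = Σ v_i α_i^2 r_i = 6·1·1 + 6·5·2 + 1·9·4 + 5·4·6 + 4·3·2 = 246 ≡ 4.
  S = (5, 8, 4) ≠ 0, so r is not a codeword (an error is present).
Step 3: locate the error. For a single error e at position i, S_ℓ = v_i·e·α_i^ℓ, so α_err = S_1/S_0.
  S_0^{−1} = 5^{−1} = 9 (mod 11), so α_err = 8·9 = 72 ≡ 6 = α_5. Error position i = 5.
  Consistency check: S_2/S_1 = 4·7 = 28 ≡ 6 = α_err ✓ (single-error assumption holds).
Step 4: error magnitude e = S_0/v_5 = S_0·∏_{j≠5}(α_5 − α_j) = 5·3 = 15 ≡ 4 (mod 11).
Step 5: correct position 5: c_5 = r_5 − e = 2 − 4 ≡ 9 (mod 11). Hence c = [1, 2, 4, 6, 9].
  Check: interpolating c through the α_i gives m(x) = 10 + 9·x (degree < 2) with m(α_i) = c_i for every i, so c is indeed a codeword.


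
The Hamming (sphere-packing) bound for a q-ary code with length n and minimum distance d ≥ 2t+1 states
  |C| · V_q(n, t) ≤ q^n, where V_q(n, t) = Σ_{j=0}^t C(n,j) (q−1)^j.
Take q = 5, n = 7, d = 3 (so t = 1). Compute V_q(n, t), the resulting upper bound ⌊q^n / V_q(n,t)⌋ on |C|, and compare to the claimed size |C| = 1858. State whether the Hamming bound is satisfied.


V_q(n, t) = 29, q^n = 78125, Hamming bound = 2693, |C| = 1858 ≤ bound (satisfied).

Step 1: Compute V_q(n, t) = Σ_{j=0}^1 C(n, j) (q−1)^j.
  j = 0: C(7,0)·(4)^0 = 1·1 = 1.
  j = 1: C(7,1)·(4)^1 = 7·4 = 28.
  V_q(n, t) = 1 + 28 = 29.
Step 2: q^n = 5^7 = 78125.
Step 3: Hamming bound ⌊q^n / V_q(n,t)⌋ = ⌊78125/29⌋ = 2693.
Step 4: Compare |C| = 1858 to 2693: satisfied.
The claimed |C| lies below the Hamming bound.


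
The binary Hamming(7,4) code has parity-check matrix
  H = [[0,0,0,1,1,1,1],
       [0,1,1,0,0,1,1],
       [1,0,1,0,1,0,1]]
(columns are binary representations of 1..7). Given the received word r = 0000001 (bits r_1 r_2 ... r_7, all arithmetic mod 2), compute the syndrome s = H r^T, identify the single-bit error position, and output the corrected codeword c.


s = (1, 1, 1)^T, error position = 7, corrected codeword c = 0000000

Compute s = H r^T mod 2 one row at a time:
  s_1 = 0 + 0 + 0 + 1 = 1 ≡ 1 (mod 2).
  s_2 = 0 + 0 + 0 + 1 = 1 ≡ 1 (mod 2).
  s_3 = 0 + 0 + 0 + 1 = 1 ≡ 1 (mod 2).
s = (1, 1, 1)^T — this equals column 7 of H (binary 111), so error is at position 7.
Correct: flip bit 7 of r = 0000001 to get c = 0000000.


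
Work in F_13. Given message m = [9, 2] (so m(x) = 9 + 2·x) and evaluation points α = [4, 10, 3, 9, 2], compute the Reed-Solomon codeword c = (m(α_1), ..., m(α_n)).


c = [4, 3, 2, 1, 0]

Message polynomial: m(x) = 9 + 2·x (mod 13).
For each evaluation point α_i, compute m(α_i) mod 13:
  α_1 = 4: Horner steps 2 → 4, so m(4) = 4.
  α_2 = 10: Horner steps 2 → 3, so m(10) = 3.
  α_3 = 3: Horner steps 2 → 2, so m(3) = 2.
  α_4 = 9: Horner steps 2 → 1, so m(9) = 1.
  α_5 = 2: Horner steps 2 → 0, so m(2) = 0.
Codeword c = [4, 3, 2, 1, 0] ∈ F_13^5.


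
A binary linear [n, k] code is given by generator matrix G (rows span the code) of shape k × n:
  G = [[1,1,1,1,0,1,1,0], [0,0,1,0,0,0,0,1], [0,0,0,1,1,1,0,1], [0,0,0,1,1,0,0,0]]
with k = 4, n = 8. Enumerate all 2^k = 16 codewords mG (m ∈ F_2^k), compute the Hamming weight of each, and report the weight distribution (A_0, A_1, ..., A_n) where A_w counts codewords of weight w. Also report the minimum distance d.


Weight distribution: A_0 = 1, A_2 = 4, A_4 = 5, A_6 = 6. Minimum distance d = 2.

Enumerate all 2^4 = 16 messages m ∈ F_2^4.
For each, compute codeword c = mG in F_2^8, then tally its weight.
  m = 0000 → c = 00000000, weight = 0.
  m = 1000 → c = 11110110, weight = 6.
  m = 0100 → c = 00100001, weight = 2.
  m = 1100 → c = 11010111, weight = 6.
  m = 0010 → c = 00011101, weight = 4.
  m = 1010 → c = 11101011, weight = 6.
  m = 0110 → c = 00111100, weight = 4.
  m = 1110 → c = 11001010, weight = 4.
  m = 0001 → c = 00011000, weight = 2.
  m = 1001 → c = 11101110, weight = 6.
  m = 0101 → c = 00111001, weight = 4.
  m = 1101 → c = 11001111, weight = 6.
  m = 0011 → c = 00000101, weight = 2.
  m = 1011 → c = 11110011, weight = 6.
  m = 0111 → c = 00100100, weight = 2.
  m = 1111 → c = 11010010, weight = 4.
Tally weights:
  weight 0: 1 codewords.
  weight 2: 4 codewords.
  weight 4: 5 codewords.
  weight 6: 6 codewords.
Minimum distance d = smallest w > 0 with A_w > 0 = 2.
Sanity: Σ A_w = 16 = 2^4 = 16 ✓.


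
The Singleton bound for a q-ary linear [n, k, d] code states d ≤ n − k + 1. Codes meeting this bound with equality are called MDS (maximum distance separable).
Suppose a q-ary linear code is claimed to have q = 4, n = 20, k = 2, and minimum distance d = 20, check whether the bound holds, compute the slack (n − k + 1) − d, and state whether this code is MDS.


Singleton RHS = n − k + 1 = 19, slack = -1, bound violated (no such code; not MDS).

Singleton bound: d ≤ n − k + 1.
Here n = 20, k = 2, so n − k + 1 = 19.
Given d = 20, check d ≤ 19: NO.
Slack = (n − k + 1) − d = -1.
The slack is negative: d = 20 exceeds n − k + 1 = 19 by 1, so the Singleton bound is violated and no linear [20, 2, 20]_4 code can exist. In particular it is not MDS (MDS requires d = n − k + 1 exactly).
Description: the claimed parameters are [20, 2, 20]_4; such a code would be impossible (violates the Singleton bound).


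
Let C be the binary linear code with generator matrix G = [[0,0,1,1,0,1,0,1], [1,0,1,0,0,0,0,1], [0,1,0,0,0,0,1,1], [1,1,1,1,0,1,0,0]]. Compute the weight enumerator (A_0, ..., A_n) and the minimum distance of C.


Weight distribution: A_0 = 1, A_2 = 2, A_3 = 6, A_4 = 3, A_5 = 2, A_6 = 2. Minimum distance d = 2.

Enumerate all 2^4 = 16 messages m ∈ F_2^4.
For each, compute codeword c = mG in F_2^8, then tally its weight.
  m = 0000 → c = 00000000, weight = 0.
  m = 1000 → c = 00110101, weight = 4.
  m = 0100 → c = 10100001, weight = 3.
  m = 1100 → c = 10010100, weight = 3.
  m = 0010 → c = 01000011, weight = 3.
  m = 1010 → c = 01110110, weight = 5.
  m = 0110 → c = 11100010, weight = 4.
  m = 1110 → c = 11010111, weight = 6.
  m = 0001 → c = 11110100, weight = 5.
  m = 1001 → c = 11000001, weight = 3.
  m = 0101 → c = 01010101, weight = 4.
  m = 1101 → c = 01100000, weight = 2.
  m = 0011 → c = 10110111, weight = 6.
  m = 1011 → c = 10000010, weight = 2.
  m = 0111 → c = 00010110, weight = 3.
  m = 1111 → c = 00100011, weight = 3.
Tally weights:
  weight 0: 1 codewords.
  weight 2: 2 codewords.
  weight 3: 6 codewords.
  weight 4: 3 codewords.
  weight 5: 2 codewords.
  weight 6: 2 codewords.
Minimum distance d = smallest w > 0 with A_w > 0 = 2.
Sanity: Σ A_w = 16 = 2^4 = 16 ✓.


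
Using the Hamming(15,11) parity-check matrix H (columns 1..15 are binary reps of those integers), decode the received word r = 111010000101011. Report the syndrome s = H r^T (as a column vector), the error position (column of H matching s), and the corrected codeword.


s = (0, 0, 1, 0)^T, error position = 2, corrected codeword c = 101010000101011

Compute s = H r^T mod 2 one row at a time:
  s_1 = 0 + 0 + 1 + 0 + 1 + 0 + 1 + 1 = 4 ≡ 0 (mod 2).
  s_2 = 0 + 1 + 0 + 0 + 1 + 0 + 1 + 1 = 4 ≡ 0 (mod 2).
  s_3 = 1 + 1 + 0 + 0 + 1 + 0 + 1 + 1 = 5 ≡ 1 (mod 2).
  s_4 = 1 + 1 + 1 + 0 + 0 + 0 + 0 + 1 = 4 ≡ 0 (mod 2).
s = (0, 0, 1, 0)^T — this equals column 2 of H (binary 0010), so error is at position 2.
Correct: flip bit 2 of r = 111010000101011 to get c = 101010000101011.


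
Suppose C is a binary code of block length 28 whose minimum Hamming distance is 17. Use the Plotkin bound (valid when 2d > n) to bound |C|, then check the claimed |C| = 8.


Plotkin bound M ≤ 4; given |C| = 8 > bound (violated).

Check applicability: 2d = 34, n = 28.
2d − n = 6 > 0, so Plotkin applies.
Compute d/(2d−n) = 17/6 ≈ 2.8333.
⌊d/(2d−n)⌋ = 2.
Plotkin bound: M ≤ 2·2 = 4.
Given |C| = 8, check: VIOLATED.
This |C| is above the Plotkin bound, so no binary code with n = 28, d = 17 and 8 codewords exists.


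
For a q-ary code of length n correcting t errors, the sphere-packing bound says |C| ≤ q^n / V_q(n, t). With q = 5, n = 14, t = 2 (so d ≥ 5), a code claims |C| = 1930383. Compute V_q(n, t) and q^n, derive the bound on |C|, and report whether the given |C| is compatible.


V_q(n, t) = 1513, q^n = 6103515625, Hamming bound = 4034048, |C| = 1930383 ≤ bound (satisfied).

Step 1: Compute V_q(n, t) = Σ_{j=0}^2 C(n, j) (q−1)^j.
  j = 0: C(14,0)·(4)^0 = 1·1 = 1.
  j = 1: C(14,1)·(4)^1 = 14·4 = 56.
  j = 2: C(14,2)·(4)^2 = 91·16 = 1456.
  V_q(n, t) = 1 + 56 + 1456 = 1513.
Step 2: q^n = 5^14 = 6103515625.
Step 3: Hamming bound ⌊q^n / V_q(n,t)⌋ = ⌊6103515625/1513⌋ = 4034048.
Step 4: Compare |C| = 1930383 to 4034048: satisfied.
The claimed |C| lies below the Hamming bound.


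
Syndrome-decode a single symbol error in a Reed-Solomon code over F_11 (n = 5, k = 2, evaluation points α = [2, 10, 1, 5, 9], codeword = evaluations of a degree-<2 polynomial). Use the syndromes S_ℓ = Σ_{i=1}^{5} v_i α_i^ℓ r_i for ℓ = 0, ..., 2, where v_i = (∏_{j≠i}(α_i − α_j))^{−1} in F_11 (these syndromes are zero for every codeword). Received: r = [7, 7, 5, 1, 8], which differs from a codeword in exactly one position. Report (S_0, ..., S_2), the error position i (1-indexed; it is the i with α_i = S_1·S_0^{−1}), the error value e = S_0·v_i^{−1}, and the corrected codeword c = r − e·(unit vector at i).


S = (10, 9, 7), error at position 1, error magnitude e = 3, c = [4, 7, 5, 1, 8].

Step 1: column multipliers v_i = (∏_{j≠i}(α_i − α_j))^{−1} mod 11.
  i = 1 (α = 2): (2−10)(2−1)(2−5)(2−9) = (−8)·1·(−3)·(−7) = −168 ≡ 8, so v_1 = 8^{−1} = 7 (mod 11).
  i = 2 (α = 10): (10−2)(10−1)(10−5)(10−9) = 8·9·5·1 = 360 ≡ 8, so v_2 = 8^{−1} = 7 (mod 11).
  i = 3 (α = 1): (1−2)(1−10)(1−5)(1−9) = (−1)·(−9)·(−4)·(−8) = 288 ≡ 2, so v_3 = 2^{−1} = 6 (mod 11).
  i = 4 (α = 5): (5−2)(5−10)(5−1)(5−9) = 3·(−5)·4·(−4) = 240 ≡ 9, so v_4 = 9^{−1} = 5 (mod 11).
  i = 5 (α = 9): (9−2)(9−10)(9−1)(9−5) = 7·(−1)·8·4 = −224 ≡ 7, so v_5 = 7^{−1} = 8 (mod 11).
  v = [7, 7, 6, 5, 8].
Step 2: syndromes of r = [7, 7, 5, 1, 8] (all sums mod 11).
  S_0 = Σ v_i r_i = 7·7 + 7·7 + 6·5 + 5·1 + 8·8 = 197 ≡ 10.
  S_1 = Σ v_i α_i r_i = 7·2·7 + 7·10·7 + 6·1·5 + 5·5·1 + 8·9·8 = 1219 ≡ 9.
  α_i^2 mod 11 = [4, 1, 1, 3, 4].
  S_2 = Σ v_i α_i^2 r_i = 7·4·7 + 7·1·7 + 6·1·5 + 5·3·1 + 8·4·8 = 546 ≡ 7.
  S = (10, 9, 7) ≠ 0, so r is not a codeword (an error is present).
Step 3: locate the error. For a single error e at position i, S_ℓ = v_i·e·α_i^ℓ, so α_err = S_1/S_0.
  S_0^{−1} = 10^{−1} = 10 (mod 11), so α_err = 9·10 = 90 ≡ 2 = α_1. Error position i = 1.
  Consistency check: S_2/S_1 = 7·5 = 35 ≡ 2 = α_err ✓ (single-error assumption holds).
Step 4: error magnitude e = S_0/v_1 = S_0·∏_{j≠1}(α_1 − α_j) = 10·8 = 80 ≡ 3 (mod 11).
Step 5: correct position 1: c_1 = r_1 − e = 7 − 3 ≡ 4 (mod 11). Hence c = [4, 7, 5, 1, 8].
  Check: interpolating c through the α_i gives m(x) = 6 + 10·x (degree < 2) with m(α_i) = c_i for every i, so c is indeed a codeword.


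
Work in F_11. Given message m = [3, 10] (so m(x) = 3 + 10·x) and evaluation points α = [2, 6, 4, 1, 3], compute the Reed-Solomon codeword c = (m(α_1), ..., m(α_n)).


c = [1, 8, 10, 2, 0]

Message polynomial: m(x) = 3 + 10·x (mod 11).
For each evaluation point α_i, compute m(α_i) mod 11:
  α_1 = 2: Horner steps 10 → 1, so m(2) = 1.
  α_2 = 6: Horner steps 10 → 8, so m(6) = 8.
  α_3 = 4: Horner steps 10 → 10, so m(4) = 10.
  α_4 = 1: Horner steps 10 → 2, so m(1) = 2.
  α_5 = 3: Horner steps 10 → 0, so m(3) = 0.
Codeword c = [1, 8, 10, 2, 0] ∈ F_11^5.


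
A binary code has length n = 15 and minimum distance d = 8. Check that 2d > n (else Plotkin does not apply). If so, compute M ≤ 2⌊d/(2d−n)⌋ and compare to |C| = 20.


Plotkin bound M ≤ 16; given |C| = 20 > bound (violated).

Check applicability: 2d = 16, n = 15.
2d − n = 1 > 0, so Plotkin applies.
Compute d/(2d−n) = 8/1 ≈ 8.0000.
⌊d/(2d−n)⌋ = 8.
Plotkin bound: M ≤ 2·8 = 16.
Given |C| = 20, check: VIOLATED.
This |C| is above the Plotkin bound, so no binary code with n = 15, d = 8 and 20 codewords exists.


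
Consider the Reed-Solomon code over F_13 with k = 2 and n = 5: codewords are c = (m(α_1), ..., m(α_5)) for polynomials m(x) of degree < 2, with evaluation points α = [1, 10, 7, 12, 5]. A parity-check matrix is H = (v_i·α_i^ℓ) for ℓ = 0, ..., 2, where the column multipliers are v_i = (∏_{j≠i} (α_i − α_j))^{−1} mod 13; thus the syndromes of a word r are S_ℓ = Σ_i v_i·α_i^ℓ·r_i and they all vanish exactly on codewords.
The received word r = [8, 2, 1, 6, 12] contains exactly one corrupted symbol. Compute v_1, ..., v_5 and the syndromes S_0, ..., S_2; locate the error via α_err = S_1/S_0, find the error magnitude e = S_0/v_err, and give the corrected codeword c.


S = (8, 2, 7), error at position 2, error magnitude e = 11, c = [8, 4, 1, 6, 12].

Step 1: column multipliers v_i = (∏_{j≠i}(α_i − α_j))^{−1} mod 13.
  i = 1 (α = 1): (1−10)(1−7)(1−12)(1−5) = (−9)·(−6)·(−11)·(−4) = 2376 ≡ 10, so v_1 = 10^{−1} = 4 (mod 13).
  i = 2 (α = 10): (10−1)(10−7)(10−12)(10−5) = 9·3·(−2)·5 = −270 ≡ 3, so v_2 = 3^{−1} = 9 (mod 13).
  i = 3 (α = 7): (7−1)(7−10)(7−12)(7−5) = 6·(−3)·(−5)·2 = 180 ≡ 11, so v_3 = 11^{−1} = 6 (mod 13).
  i = 4 (α = 12): (12−1)(12−10)(12−7)(12−5) = 11·2·5·7 = 770 ≡ 3, so v_4 = 3^{−1} = 9 (mod 13).
  i = 5 (α = 5): (5−1)(5−10)(5−7)(5−12) = 4·(−5)·(−2)·(−7) = −280 ≡ 6, so v_5 = 6^{−1} = 11 (mod 13).
  v = [4, 9, 6, 9, 11].
Step 2: syndromes of r = [8, 2, 1, 6, 12] (all sums mod 13).
  S_0 = Σ v_i r_i = 4·8 + 9·2 + 6·1 + 9·6 + 11·12 = 242 ≡ 8.
  S_1 = Σ v_i α_i r_i = 4·1·8 + 9·10·2 + 6·7·1 + 9·12·6 + 11·5·12 = 1562 ≡ 2.
  α_i^2 mod 13 = [1, 9, 10, 1, 12].
  S_2 = Σ v_i α_i^2 r_i = 4·1·8 + 9·9·2 + 6·10·1 + 9·1·6 + 11·12·12 = 1892 ≡ 7.
  S = (8, 2, 7) ≠ 0, so r is not a codeword (an error is present).
Step 3: locate the error. For a single error e at position i, S_ℓ = v_i·e·α_i^ℓ, so α_err = S_1/S_0.
  S_0^{−1} = 8^{−1} = 5 (mod 13), so α_err = 2·5 = 10 ≡ 10 = α_2. Error position i = 2.
  Consistency check: S_2/S_1 = 7·7 = 49 ≡ 10 = α_err ✓ (single-error assumption holds).
Step 4: error magnitude e = S_0/v_2 = S_0·∏_{j≠2}(α_2 − α_j) = 8·3 = 24 ≡ 11 (mod 13).
Step 5: correct position 2: c_2 = r_2 − e = 2 − 11 ≡ 4 (mod 13). Hence c = [8, 4, 1, 6, 12].
  Check: interpolating c through the α_i gives m(x) = 7 + 1·x (degree < 2) with m(α_i) = c_i for every i, so c is indeed a codeword.


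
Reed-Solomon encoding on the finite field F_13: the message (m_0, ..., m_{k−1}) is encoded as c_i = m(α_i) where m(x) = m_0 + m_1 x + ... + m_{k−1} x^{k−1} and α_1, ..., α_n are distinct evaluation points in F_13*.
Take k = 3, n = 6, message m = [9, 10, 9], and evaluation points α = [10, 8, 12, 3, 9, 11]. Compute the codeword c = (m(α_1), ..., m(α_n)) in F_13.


c = [8, 2, 8, 3, 9, 12]

Message polynomial: m(x) = 9 + 10·x + 9·x^2 (mod 13).
For each evaluation point α_i, compute m(α_i) mod 13:
  α_1 = 10: Horner steps 9 → 9 → 8, so m(10) = 8.
  α_2 = 8: Horner steps 9 → 4 → 2, so m(8) = 2.
  α_3 = 12: Horner steps 9 → 1 → 8, so m(12) = 8.
  α_4 = 3: Horner steps 9 → 11 → 3, so m(3) = 3.
  α_5 = 9: Horner steps 9 → 0 → 9, so m(9) = 9.
  α_6 = 11: Horner steps 9 → 5 → 12, so m(11) = 12.
Codeword c = [8, 2, 8, 3, 9, 12] ∈ F_13^6.


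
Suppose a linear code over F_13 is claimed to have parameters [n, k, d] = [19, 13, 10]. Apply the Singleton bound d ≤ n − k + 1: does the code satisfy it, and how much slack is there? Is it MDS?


Singleton RHS = n − k + 1 = 7, slack = -3, bound violated (no such code; not MDS).

Singleton bound: d ≤ n − k + 1.
Here n = 19, k = 13, so n − k + 1 = 7.
Given d = 10, check d ≤ 7: NO.
Slack = (n − k + 1) − d = -3.
The slack is negative: d = 10 exceeds n − k + 1 = 7 by 3, so the Singleton bound is violated and no linear [19, 13, 10]_13 code can exist. In particular it is not MDS (MDS requires d = n − k + 1 exactly).
Description: the claimed parameters are [19, 13, 10]_13; such a code would be impossible (violates the Singleton bound).


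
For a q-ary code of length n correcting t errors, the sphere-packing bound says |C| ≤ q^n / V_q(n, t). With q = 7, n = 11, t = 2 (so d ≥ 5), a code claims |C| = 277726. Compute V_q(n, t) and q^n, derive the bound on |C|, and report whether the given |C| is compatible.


V_q(n, t) = 2047, q^n = 1977326743, Hamming bound = 965963, |C| = 277726 ≤ bound (satisfied).

Step 1: Compute V_q(n, t) = Σ_{j=0}^2 C(n, j) (q−1)^j.
  j = 0: C(11,0)·(6)^0 = 1·1 = 1.
  j = 1: C(11,1)·(6)^1 = 11·6 = 66.
  j = 2: C(11,2)·(6)^2 = 55·36 = 1980.
  V_q(n, t) = 1 + 66 + 1980 = 2047.
Step 2: q^n = 7^11 = 1977326743.
Step 3: Hamming bound ⌊q^n / V_q(n,t)⌋ = ⌊1977326743/2047⌋ = 965963.
Step 4: Compare |C| = 277726 to 965963: satisfied.
The claimed |C| lies below the Hamming bound.


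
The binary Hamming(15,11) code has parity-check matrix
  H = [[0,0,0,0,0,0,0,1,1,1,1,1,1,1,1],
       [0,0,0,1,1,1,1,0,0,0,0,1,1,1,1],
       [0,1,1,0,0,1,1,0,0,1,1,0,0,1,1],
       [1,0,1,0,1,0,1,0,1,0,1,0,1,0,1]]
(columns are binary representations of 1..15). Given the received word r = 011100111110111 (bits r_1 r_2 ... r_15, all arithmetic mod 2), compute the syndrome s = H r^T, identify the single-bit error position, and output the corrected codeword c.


s = (1, 1, 1, 0)^T, error position = 14, corrected codeword c = 011100111110101

Compute s = H r^T mod 2 one row at a time:
  s_1 = 1 + 1 + 1 + 1 + 0 + 1 + 1 + 1 = 7 ≡ 1 (mod 2).
  s_2 = 1 + 0 + 0 + 1 + 0 + 1 + 1 + 1 = 5 ≡ 1 (mod 2).
  s_3 = 1 + 1 + 0 + 1 + 1 + 1 + 1 + 1 = 7 ≡ 1 (mod 2).
  s_4 = 0 + 1 + 0 + 1 + 1 + 1 + 1 + 1 = 6 ≡ 0 (mod 2).
s = (1, 1, 1, 0)^T — this equals column 14 of H (binary 1110), so error is at position 14.
Correct: flip bit 14 of r = 011100111110111 to get c = 011100111110101.


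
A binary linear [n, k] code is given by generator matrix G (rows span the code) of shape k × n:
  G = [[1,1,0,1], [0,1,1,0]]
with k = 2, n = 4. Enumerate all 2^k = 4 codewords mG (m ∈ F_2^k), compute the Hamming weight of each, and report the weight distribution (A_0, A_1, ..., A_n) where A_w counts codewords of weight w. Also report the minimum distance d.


Weight distribution: A_0 = 1, A_2 = 1, A_3 = 2. Minimum distance d = 2.

Enumerate all 2^2 = 4 messages m ∈ F_2^2.
For each, compute codeword c = mG in F_2^4, then tally its weight.
  m = 00 → c = 0000, weight = 0.
  m = 10 → c = 1101, weight = 3.
  m = 01 → c = 0110, weight = 2.
  m = 11 → c = 1011, weight = 3.
Tally weights:
  weight 0: 1 codewords.
  weight 2: 1 codewords.
  weight 3: 2 codewords.
Minimum distance d = smallest w > 0 with A_w > 0 = 2.
Sanity: Σ A_w = 4 = 2^2 = 4 ✓.


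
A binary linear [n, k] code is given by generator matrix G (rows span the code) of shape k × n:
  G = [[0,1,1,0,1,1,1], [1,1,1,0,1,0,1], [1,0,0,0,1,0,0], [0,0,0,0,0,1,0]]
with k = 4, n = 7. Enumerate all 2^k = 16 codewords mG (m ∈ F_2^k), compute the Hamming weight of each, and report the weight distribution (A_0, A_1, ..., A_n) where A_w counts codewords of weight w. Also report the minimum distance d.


Weight distribution: A_0 = 1, A_1 = 3, A_2 = 3, A_3 = 2, A_4 = 3, A_5 = 3, A_6 = 1. Minimum distance d = 1.

Enumerate all 2^4 = 16 messages m ∈ F_2^4.
For each, compute codeword c = mG in F_2^7, then tally its weight.
  m = 0000 → c = 0000000, weight = 0.
  m = 1000 → c = 0110111, weight = 5.
  m = 0100 → c = 1110101, weight = 5.
  m = 1100 → c = 1000010, weight = 2.
  m = 0010 → c = 1000100, weight = 2.
  m = 1010 → c = 1110011, weight = 5.
  m = 0110 → c = 0110001, weight = 3.
  m = 1110 → c = 0000110, weight = 2.
  m = 0001 → c = 0000010, weight = 1.
  m = 1001 → c = 0110101, weight = 4.
  m = 0101 → c = 1110111, weight = 6.
  m = 1101 → c = 1000000, weight = 1.
  m = 0011 → c = 1000110, weight = 3.
  m = 1011 → c = 1110001, weight = 4.
  m = 0111 → c = 0110011, weight = 4.
  m = 1111 → c = 0000100, weight = 1.
Tally weights:
  weight 0: 1 codewords.
  weight 1: 3 codewords.
  weight 2: 3 codewords.
  weight 3: 2 codewords.
  weight 4: 3 codewords.
  weight 5: 3 codewords.
  weight 6: 1 codewords.
Minimum distance d = smallest w > 0 with A_w > 0 = 1.
Sanity: Σ A_w = 16 = 2^4 = 16 ✓.


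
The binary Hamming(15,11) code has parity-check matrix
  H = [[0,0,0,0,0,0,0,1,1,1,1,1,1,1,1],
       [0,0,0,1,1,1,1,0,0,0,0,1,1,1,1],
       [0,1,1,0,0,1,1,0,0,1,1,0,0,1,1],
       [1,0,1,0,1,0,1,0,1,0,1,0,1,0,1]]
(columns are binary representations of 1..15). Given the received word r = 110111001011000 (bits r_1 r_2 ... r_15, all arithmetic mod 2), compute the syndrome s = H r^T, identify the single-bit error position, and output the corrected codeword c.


s = (1, 0, 1, 0)^T, error position = 10, corrected codeword c = 110111001111000

Compute s = H r^T mod 2 one row at a time:
  s_1 = 0 + 1 + 0 + 1 + 1 + 0 + 0 + 0 = 3 ≡ 1 (mod 2).
  s_2 = 1 + 1 + 1 + 0 + 1 + 0 + 0 + 0 = 4 ≡ 0 (mod 2).
  s_3 = 1 + 0 + 1 + 0 + 0 + 1 + 0 + 0 = 3 ≡ 1 (mod 2).
  s_4 = 1 + 0 + 1 + 0 + 1 + 1 + 0 + 0 = 4 ≡ 0 (mod 2).
s = (1, 0, 1, 0)^T — this equals column 10 of H (binary 1010), so error is at position 10.
Correct: flip bit 10 of r = 110111001011000 to get c = 110111001111000.


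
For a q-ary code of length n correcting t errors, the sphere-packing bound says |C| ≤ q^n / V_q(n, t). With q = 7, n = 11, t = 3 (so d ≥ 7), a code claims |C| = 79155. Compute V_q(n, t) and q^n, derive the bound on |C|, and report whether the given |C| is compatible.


V_q(n, t) = 37687, q^n = 1977326743, Hamming bound = 52467, |C| = 79155 > bound (violated).

Step 1: Compute V_q(n, t) = Σ_{j=0}^3 C(n, j) (q−1)^j.
  j = 0: C(11,0)·(6)^0 = 1·1 = 1.
  j = 1: C(11,1)·(6)^1 = 11·6 = 66.
  j = 2: C(11,2)·(6)^2 = 55·36 = 1980.
  j = 3: C(11,3)·(6)^3 = 165·216 = 35640.
  V_q(n, t) = 1 + 66 + 1980 + 35640 = 37687.
Step 2: q^n = 7^11 = 1977326743.
Step 3: Hamming bound ⌊q^n / V_q(n,t)⌋ = ⌊1977326743/37687⌋ = 52467.
Step 4: Compare |C| = 79155 to 52467: violated.
The claimed |C| lies above the Hamming bound, so no 7-ary code of length 11 with d ≥ 7 can have 79155 codewords.


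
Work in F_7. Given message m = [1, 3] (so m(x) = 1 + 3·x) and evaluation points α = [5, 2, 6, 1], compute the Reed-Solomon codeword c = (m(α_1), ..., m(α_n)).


c = [2, 0, 5, 4]

Message polynomial: m(x) = 1 + 3·x (mod 7).
For each evaluation point α_i, compute m(α_i) mod 7:
  α_1 = 5: Horner steps 3 → 2, so m(5) = 2.
  α_2 = 2: Horner steps 3 → 0, so m(2) = 0.
  α_3 = 6: Horner steps 3 → 5, so m(6) = 5.
  α_4 = 1: Horner steps 3 → 4, so m(1) = 4.
Codeword c = [2, 0, 5, 4] ∈ F_7^4.


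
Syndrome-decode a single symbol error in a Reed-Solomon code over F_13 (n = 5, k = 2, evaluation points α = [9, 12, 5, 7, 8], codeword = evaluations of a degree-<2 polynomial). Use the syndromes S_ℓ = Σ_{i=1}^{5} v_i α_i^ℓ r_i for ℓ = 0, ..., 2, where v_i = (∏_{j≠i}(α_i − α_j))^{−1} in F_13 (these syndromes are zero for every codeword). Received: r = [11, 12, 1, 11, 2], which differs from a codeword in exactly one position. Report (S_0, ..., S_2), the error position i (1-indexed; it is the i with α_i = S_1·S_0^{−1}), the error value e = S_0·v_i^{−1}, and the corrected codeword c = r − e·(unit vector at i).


S = (3, 8, 4), error at position 4, error magnitude e = 5, c = [11, 12, 1, 6, 2].

Step 1: column multipliers v_i = (∏_{j≠i}(α_i − α_j))^{−1} mod 13.
  i = 1 (α = 9): (9−12)(9−5)(9−7)(9−8) = (−3)·4·2·1 = −24 ≡ 2, so v_1 = 2^{−1} = 7 (mod 13).
  i = 2 (α = 12): (12−9)(12−5)(12−7)(12−8) = 3·7·5·4 = 420 ≡ 4, so v_2 = 4^{−1} = 10 (mod 13).
  i = 3 (α = 5): (5−9)(5−12)(5−7)(5−8) = (−4)·(−7)·(−2)·(−3) = 168 ≡ 12, so v_3 = 12^{−1} = 12 (mod 13).
  i = 4 (α = 7): (7−9)(7−12)(7−5)(7−8) = (−2)·(−5)·2·(−1) = −20 ≡ 6, so v_4 = 6^{−1} = 11 (mod 13).
  i = 5 (α = 8): (8−9)(8−12)(8−5)(8−7) = (−1)·(−4)·3·1 = 12 ≡ 12, so v_5 = 12^{−1} = 12 (mod 13).
  v = [7, 10, 12, 11, 12].
Step 2: syndromes of r = [11, 12, 1, 11, 2] (all sums mod 13).
  S_0 = Σ v_i r_i = 7·11 + 10·12 + 12·1 + 11·11 + 12·2 = 354 ≡ 3.
  S_1 = Σ v_i α_i r_i = 7·9·11 + 10·12·12 + 12·5·1 + 11·7·11 + 12·8·2 = 3232 ≡ 8.
  α_i^2 mod 13 = [3, 1, 12, 10, 12].
  S_2 = Σ v_i α_i^2 r_i = 7·3·11 + 10·1·12 + 12·12·1 + 11·10·11 + 12·12·2 = 1993 ≡ 4.
  S = (3, 8, 4) ≠ 0, so r is not a codeword (an error is present).
Step 3: locate the error. For a single error e at position i, S_ℓ = v_i·e·α_i^ℓ, so α_err = S_1/S_0.
  S_0^{−1} = 3^{−1} = 9 (mod 13), so α_err = 8·9 = 72 ≡ 7 = α_4. Error position i = 4.
  Consistency check: S_2/S_1 = 4·5 = 20 ≡ 7 = α_err ✓ (single-error assumption holds).
Step 4: error magnitude e = S_0/v_4 = S_0·∏_{j≠4}(α_4 − α_j) = 3·6 = 18 ≡ 5 (mod 13).
Step 5: correct position 4: c_4 = r_4 − e = 11 − 5 ≡ 6 (mod 13). Hence c = [11, 12, 1, 6, 2].
  Check: interpolating c through the α_i gives m(x) = 8 + 9·x (degree < 2) with m(α_i) = c_i for every i, so c is indeed a codeword.


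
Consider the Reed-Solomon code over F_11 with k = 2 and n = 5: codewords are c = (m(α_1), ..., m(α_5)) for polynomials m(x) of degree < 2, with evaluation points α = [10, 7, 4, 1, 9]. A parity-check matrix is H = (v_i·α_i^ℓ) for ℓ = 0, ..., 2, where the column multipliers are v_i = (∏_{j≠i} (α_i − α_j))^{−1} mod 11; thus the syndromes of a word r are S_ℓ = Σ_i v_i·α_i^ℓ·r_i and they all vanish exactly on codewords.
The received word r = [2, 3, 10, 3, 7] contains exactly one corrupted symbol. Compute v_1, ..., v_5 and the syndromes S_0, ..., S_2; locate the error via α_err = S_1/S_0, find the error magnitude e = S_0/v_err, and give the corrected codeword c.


S = (7, 5, 2), error at position 2, error magnitude e = 8, c = [2, 6, 10, 3, 7].

Step 1: column multipliers v_i = (∏_{j≠i}(α_i − α_j))^{−1} mod 11.
  i = 1 (α = 10): (10−7)(10−4)(10−1)(10−9) = 3·6·9·1 = 162 ≡ 8, so v_1 = 8^{−1} = 7 (mod 11).
  i = 2 (α = 7): (7−10)(7−4)(7−1)(7−9) = (−3)·3·6·(−2) = 108 ≡ 9, so v_2 = 9^{−1} = 5 (mod 11).
  i = 3 (α = 4): (4−10)(4−7)(4−1)(4−9) = (−6)·(−3)·3·(−5) = −270 ≡ 5, so v_3 = 5^{−1} = 9 (mod 11).
  i = 4 (α = 1): (1−10)(1−7)(1−4)(1−9) = (−9)·(−6)·(−3)·(−8) = 1296 ≡ 9, so v_4 = 9^{−1} = 5 (mod 11).
  i = 5 (α = 9): (9−10)(9−7)(9−4)(9−1) = (−1)·2·5·8 = −80 ≡ 8, so v_5 = 8^{−1} = 7 (mod 11).
  v = [7, 5, 9, 5, 7].
Step 2: syndromes of r = [2, 3, 10, 3, 7] (all sums mod 11).
  S_0 = Σ v_i r_i = 7·2 + 5·3 + 9·10 + 5·3 + 7·7 = 183 ≡ 7.
  S_1 = Σ v_i α_i r_i = 7·10·2 + 5·7·3 + 9·4·10 + 5·1·3 + 7·9·7 = 1061 ≡ 5.
  α_i^2 mod 11 = [1, 5, 5, 1, 4].
  S_2 = Σ v_i α_i^2 r_i = 7·1·2 + 5·5·3 + 9·5·10 + 5·1·3 + 7·4·7 = 750 ≡ 2.
  S = (7, 5, 2) ≠ 0, so r is not a codeword (an error is present).
Step 3: locate the error. For a single error e at position i, S_ℓ = v_i·e·α_i^ℓ, so α_err = S_1/S_0.
  S_0^{−1} = 7^{−1} = 8 (mod 11), so α_err = 5·8 = 40 ≡ 7 = α_2. Error position i = 2.
  Consistency check: S_2/S_1 = 2·9 = 18 ≡ 7 = α_err ✓ (single-error assumption holds).
Step 4: error magnitude e = S_0/v_2 = S_0·∏_{j≠2}(α_2 − α_j) = 7·9 = 63 ≡ 8 (mod 11).
Step 5: correct position 2: c_2 = r_2 − e = 3 − 8 ≡ 6 (mod 11). Hence c = [2, 6, 10, 3, 7].
  Check: interpolating c through the α_i gives m(x) = 8 + 6·x (degree < 2) with m(α_i) = c_i for every i, so c is indeed a codeword.


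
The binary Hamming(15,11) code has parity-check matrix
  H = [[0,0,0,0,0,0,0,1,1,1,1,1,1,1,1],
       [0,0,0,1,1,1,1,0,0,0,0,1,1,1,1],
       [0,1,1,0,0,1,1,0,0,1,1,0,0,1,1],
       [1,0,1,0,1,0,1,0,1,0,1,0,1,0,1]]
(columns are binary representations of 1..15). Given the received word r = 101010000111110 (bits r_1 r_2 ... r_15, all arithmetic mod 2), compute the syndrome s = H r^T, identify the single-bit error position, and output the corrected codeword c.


s = (1, 0, 0, 1)^T, error position = 9, corrected codeword c = 101010001111110

Compute s = H r^T mod 2 one row at a time:
  s_1 = 0 + 0 + 1 + 1 + 1 + 1 + 1 + 0 = 5 ≡ 1 (mod 2).
  s_2 = 0 + 1 + 0 + 0 + 1 + 1 + 1 + 0 = 4 ≡ 0 (mod 2).
  s_3 = 0 + 1 + 0 + 0 + 1 + 1 + 1 + 0 = 4 ≡ 0 (mod 2).
  s_4 = 1 + 1 + 1 + 0 + 0 + 1 + 1 + 0 = 5 ≡ 1 (mod 2).
s = (1, 0, 0, 1)^T — this equals column 9 of H (binary 1001), so error is at position 9.
Correct: flip bit 9 of r = 101010000111110 to get c = 101010001111110.
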